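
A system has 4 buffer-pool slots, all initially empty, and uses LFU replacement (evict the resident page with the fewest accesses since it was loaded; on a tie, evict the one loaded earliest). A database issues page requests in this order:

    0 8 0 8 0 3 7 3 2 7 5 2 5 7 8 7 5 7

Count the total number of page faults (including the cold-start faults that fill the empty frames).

11

0: miss, frames [0]
8: miss, frames [0, 8]
0: hit
8: hit
0: hit
3: miss, frames [0, 8, 3]
7: miss, frames [0, 8, 3, 7]
3: hit
2: miss, evict 7, frames [0, 8, 3, 2]
7: miss, evict 2, frames [0, 8, 3, 7]
5: miss, evict 7, frames [0, 8, 3, 5]
2: miss, evict 5, frames [0, 8, 3, 2]
5: miss, evict 2, frames [0, 8, 3, 5]
7: miss, evict 5, frames [0, 8, 3, 7]
8: hit
7: hit
5: miss, evict 3, frames [0, 8, 7, 5]
7: hit
Page faults: 11.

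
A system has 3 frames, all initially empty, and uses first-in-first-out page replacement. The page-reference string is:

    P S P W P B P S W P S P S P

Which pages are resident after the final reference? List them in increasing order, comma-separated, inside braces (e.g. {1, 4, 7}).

P → miss, frames (P)
S → miss, frames (P S)
P → hit
W → miss, frames (P S W)
P → hit
B → miss, evict P, frames (S W B)
P → miss, evict S, frames (W B P)
S → miss, evict W, frames (B P S)
W → miss, evict B, frames (P S W)
P → hit
S → hit
P → hit
S → hit
P → hit

{P, S, W}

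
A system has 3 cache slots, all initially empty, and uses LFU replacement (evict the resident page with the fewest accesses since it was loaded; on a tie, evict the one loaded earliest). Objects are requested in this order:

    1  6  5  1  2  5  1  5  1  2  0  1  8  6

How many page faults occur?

1: miss, frames {1}
6: miss, frames {1,6}
5: miss, frames {1,6,5}
1: hit
2: miss, evict 6, frames {1,5,2}
5: hit
1: hit
5: hit
1: hit
2: hit
0: miss, evict 2, frames {1,5,0}
1: hit
8: miss, evict 0, frames {1,5,8}
6: miss, evict 8, frames {1,5,6}
Page faults: 7.

7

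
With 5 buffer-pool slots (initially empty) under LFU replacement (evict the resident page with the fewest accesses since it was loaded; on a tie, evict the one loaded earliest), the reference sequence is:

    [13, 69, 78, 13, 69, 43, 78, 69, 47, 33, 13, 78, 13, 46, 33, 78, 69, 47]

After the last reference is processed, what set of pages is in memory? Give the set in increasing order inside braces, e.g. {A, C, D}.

13 → fault, frames {13}
69 → fault, frames {13,69}
78 → fault, frames {13,69,78}
13 → hit
69 → hit
43 → fault, frames {13,69,78,43}
78 → hit
69 → hit
47 → fault, frames {13,69,78,43,47}
33 → fault, evict 43, frames {13,69,78,47,33}
13 → hit
78 → hit
13 → hit
46 → fault, evict 47, frames {13,69,78,33,46}
33 → hit
78 → hit
69 → hit
47 → fault, evict 46, frames {13,69,78,33,47}

{13, 33, 47, 69, 78}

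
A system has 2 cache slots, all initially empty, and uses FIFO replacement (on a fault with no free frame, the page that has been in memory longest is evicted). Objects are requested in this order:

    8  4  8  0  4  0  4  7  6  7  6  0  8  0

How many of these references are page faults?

7

8 -> miss, frames [8]
4 -> miss, frames [8, 4]
8 -> hit
0 -> miss, evict 8, frames [4, 0]
4 -> hit
0 -> hit
4 -> hit
7 -> miss, evict 4, frames [0, 7]
6 -> miss, evict 0, frames [7, 6]
7 -> hit
6 -> hit
0 -> miss, evict 7, frames [6, 0]
8 -> miss, evict 6, frames [0, 8]
0 -> hit
Page faults: 7.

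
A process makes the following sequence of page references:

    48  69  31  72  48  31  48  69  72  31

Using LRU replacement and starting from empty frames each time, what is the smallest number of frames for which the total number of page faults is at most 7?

4

f=1: 10 faults
f=2: 9 faults
f=3: 8 faults
f=4: 4 faults
Smallest f with faults ≤ 7 is 4.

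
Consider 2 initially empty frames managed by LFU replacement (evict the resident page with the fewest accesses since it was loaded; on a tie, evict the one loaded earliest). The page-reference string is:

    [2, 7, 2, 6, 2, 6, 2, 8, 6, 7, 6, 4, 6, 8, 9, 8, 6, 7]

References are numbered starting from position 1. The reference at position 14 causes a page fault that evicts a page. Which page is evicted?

pos 1: 2 → miss, frames {2}
pos 2: 7 → miss, frames {2,7}
pos 3: 2 → hit
pos 4: 6 → miss, evict 7, frames {2,6}
pos 5: 2 → hit
pos 6: 6 → hit
pos 7: 2 → hit
pos 8: 8 → miss, evict 6, frames {2,8}
pos 9: 6 → miss, evict 8, frames {2,6}
pos 10: 7 → miss, evict 6, frames {2,7}
pos 11: 6 → miss, evict 7, frames {2,6}
pos 12: 4 → miss, evict 6, frames {2,4}
pos 13: 6 → miss, evict 4, frames {2,6}
pos 14: 8 → miss, evict 6, frames {2,8}
At position 14, page 6 is evicted.

6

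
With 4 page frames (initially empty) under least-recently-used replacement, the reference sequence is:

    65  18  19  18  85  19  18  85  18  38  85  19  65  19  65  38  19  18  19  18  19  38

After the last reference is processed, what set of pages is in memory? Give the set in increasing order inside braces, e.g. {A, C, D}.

{18, 19, 38, 65}

65 → fault, frames {65}
18 → fault, frames {65,18}
19 → fault, frames {65,18,19}
18 → hit
85 → fault, frames {65,19,18,85}
19 → hit
18 → hit
85 → hit
18 → hit
38 → fault, evict 65, frames {19,85,18,38}
85 → hit
19 → hit
65 → fault, evict 18, frames {38,85,19,65}
19 → hit
65 → hit
38 → hit
19 → hit
18 → fault, evict 85, frames {65,38,19,18}
19 → hit
18 → hit
19 → hit
38 → hit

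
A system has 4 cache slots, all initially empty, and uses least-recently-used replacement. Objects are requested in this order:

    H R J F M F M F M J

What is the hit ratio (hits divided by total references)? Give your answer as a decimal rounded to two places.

0.50

H → fault, frames (H)
R → fault, frames (H R)
J → fault, frames (H R J)
F → fault, frames (H R J F)
M → fault, evict H, frames (R J F M)
F → hit
M → hit
F → hit
M → hit
J → hit
Hits: 5 of 10 references → 5/10 = 0.5000.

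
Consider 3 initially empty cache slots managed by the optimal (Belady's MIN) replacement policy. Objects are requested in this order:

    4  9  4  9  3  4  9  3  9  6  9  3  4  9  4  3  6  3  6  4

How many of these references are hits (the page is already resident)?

4: fault, frames [4]
9: fault, frames [4, 9]
4: hit
9: hit
3: fault, frames [4, 9, 3]
4: hit
9: hit
3: hit
9: hit
6: fault, evict 4, frames [9, 3, 6]
9: hit
3: hit
4: fault, evict 6, frames [9, 3, 4]
9: hit
4: hit
3: hit
6: fault, evict 9, frames [3, 4, 6]
3: hit
6: hit
4: hit
Hits: 14.

14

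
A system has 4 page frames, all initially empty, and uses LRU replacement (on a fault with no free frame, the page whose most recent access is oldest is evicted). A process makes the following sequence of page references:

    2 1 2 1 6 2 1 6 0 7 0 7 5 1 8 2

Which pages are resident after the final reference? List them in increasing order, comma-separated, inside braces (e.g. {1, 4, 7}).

2: fault, frames (2)
1: fault, frames (2 1)
2: hit
1: hit
6: fault, frames (2 1 6)
2: hit
1: hit
6: hit
0: fault, frames (2 1 6 0)
7: fault, evict 2, frames (1 6 0 7)
0: hit
7: hit
5: fault, evict 1, frames (6 0 7 5)
1: fault, evict 6, frames (0 7 5 1)
8: fault, evict 0, frames (7 5 1 8)
2: fault, evict 7, frames (5 1 8 2)

{1, 2, 5, 8}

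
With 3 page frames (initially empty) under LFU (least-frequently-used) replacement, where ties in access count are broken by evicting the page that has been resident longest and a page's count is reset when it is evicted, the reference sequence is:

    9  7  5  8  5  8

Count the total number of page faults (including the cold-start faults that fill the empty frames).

9 -> miss, frames (9)
7 -> miss, frames (9 7)
5 -> miss, frames (9 7 5)
8 -> miss, evict 9, frames (7 5 8)
5 -> hit
8 -> hit
Page faults: 4.

4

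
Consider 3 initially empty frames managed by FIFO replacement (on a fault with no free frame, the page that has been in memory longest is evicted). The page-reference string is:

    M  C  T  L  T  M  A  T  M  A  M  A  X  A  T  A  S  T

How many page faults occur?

M → fault, frames [M]
C → fault, frames [M, C]
T → fault, frames [M, C, T]
L → fault, evict M, frames [C, T, L]
T → hit
M → fault, evict C, frames [T, L, M]
A → fault, evict T, frames [L, M, A]
T → fault, evict L, frames [M, A, T]
M → hit
A → hit
M → hit
A → hit
X → fault, evict M, frames [A, T, X]
A → hit
T → hit
A → hit
S → fault, evict A, frames [T, X, S]
T → hit
Page faults: 9.

9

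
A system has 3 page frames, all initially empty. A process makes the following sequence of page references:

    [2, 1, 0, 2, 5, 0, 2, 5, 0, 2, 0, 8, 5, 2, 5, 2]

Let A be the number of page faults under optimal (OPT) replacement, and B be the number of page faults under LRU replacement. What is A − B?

-2

Under OPT: F F F . F . . . . . . F . . . . → 5 faults.
Under LRU: F F F . F . . . . . . F F F . . → 7 faults.
A − B = 5 − 7 = -2.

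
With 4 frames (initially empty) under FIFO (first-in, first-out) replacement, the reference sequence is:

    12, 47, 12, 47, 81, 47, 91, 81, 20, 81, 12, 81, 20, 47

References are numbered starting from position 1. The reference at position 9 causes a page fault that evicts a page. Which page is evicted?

pos 1: 12: miss, frames (12)
pos 2: 47: miss, frames (12 47)
pos 3: 12: hit
pos 4: 47: hit
pos 5: 81: miss, frames (12 47 81)
pos 6: 47: hit
pos 7: 91: miss, frames (12 47 81 91)
pos 8: 81: hit
pos 9: 20: miss, evict 12, frames (47 81 91 20)
At position 9, page 12 is evicted.

12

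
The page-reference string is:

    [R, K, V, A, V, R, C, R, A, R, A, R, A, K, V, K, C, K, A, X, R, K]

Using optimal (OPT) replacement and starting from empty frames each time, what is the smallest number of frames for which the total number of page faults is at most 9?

4

f=1: 22 faults
f=2: 13 faults
f=3: 10 faults
f=4: 8 faults
f=5: 6 faults
f=6: 6 faults
Smallest f with faults ≤ 9 is 4.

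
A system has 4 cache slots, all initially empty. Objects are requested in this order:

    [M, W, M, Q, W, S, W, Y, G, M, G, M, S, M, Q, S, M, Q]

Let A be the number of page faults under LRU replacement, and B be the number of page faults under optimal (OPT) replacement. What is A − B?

3

Under LRU: F F . F . F . F F F . . F . F . . . → 9 faults.
Under OPT: F F . F . F . F F . . . . . . . . . → 6 faults.
A − B = 9 − 6 = 3.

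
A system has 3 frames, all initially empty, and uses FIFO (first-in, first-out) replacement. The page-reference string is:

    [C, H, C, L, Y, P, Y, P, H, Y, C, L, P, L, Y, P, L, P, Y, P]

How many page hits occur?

10

C: fault, frames {C}
H: fault, frames {C,H}
C: hit
L: fault, frames {C,H,L}
Y: fault, evict C, frames {H,L,Y}
P: fault, evict H, frames {L,Y,P}
Y: hit
P: hit
H: fault, evict L, frames {Y,P,H}
Y: hit
C: fault, evict Y, frames {P,H,C}
L: fault, evict P, frames {H,C,L}
P: fault, evict H, frames {C,L,P}
L: hit
Y: fault, evict C, frames {L,P,Y}
P: hit
L: hit
P: hit
Y: hit
P: hit
Hits: 10.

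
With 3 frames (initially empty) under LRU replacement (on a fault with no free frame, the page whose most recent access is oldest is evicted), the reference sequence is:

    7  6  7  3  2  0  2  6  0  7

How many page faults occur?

7: fault, frames (7)
6: fault, frames (7 6)
7: hit
3: fault, frames (6 7 3)
2: fault, evict 6, frames (7 3 2)
0: fault, evict 7, frames (3 2 0)
2: hit
6: fault, evict 3, frames (0 2 6)
0: hit
7: fault, evict 2, frames (6 0 7)
Page faults: 7.

7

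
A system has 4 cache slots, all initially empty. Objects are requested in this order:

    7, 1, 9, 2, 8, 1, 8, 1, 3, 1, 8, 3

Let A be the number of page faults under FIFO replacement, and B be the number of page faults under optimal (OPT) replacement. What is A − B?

Under FIFO: F F F F F . . . F F . . → 7 faults.
Under OPT: F F F F F . . . F . . . → 6 faults.
A − B = 7 − 6 = 1.

1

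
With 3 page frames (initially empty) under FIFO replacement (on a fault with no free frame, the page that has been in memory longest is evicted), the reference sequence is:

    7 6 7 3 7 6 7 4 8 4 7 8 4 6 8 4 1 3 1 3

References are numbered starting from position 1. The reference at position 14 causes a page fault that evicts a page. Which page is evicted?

pos 1: 7 -> fault, frames [7]
pos 2: 6 -> fault, frames [7, 6]
pos 3: 7 -> hit
pos 4: 3 -> fault, frames [7, 6, 3]
pos 5: 7 -> hit
pos 6: 6 -> hit
pos 7: 7 -> hit
pos 8: 4 -> fault, evict 7, frames [6, 3, 4]
pos 9: 8 -> fault, evict 6, frames [3, 4, 8]
pos 10: 4 -> hit
pos 11: 7 -> fault, evict 3, frames [4, 8, 7]
pos 12: 8 -> hit
pos 13: 4 -> hit
pos 14: 6 -> fault, evict 4, frames [8, 7, 6]
At position 14, page 4 is evicted.

4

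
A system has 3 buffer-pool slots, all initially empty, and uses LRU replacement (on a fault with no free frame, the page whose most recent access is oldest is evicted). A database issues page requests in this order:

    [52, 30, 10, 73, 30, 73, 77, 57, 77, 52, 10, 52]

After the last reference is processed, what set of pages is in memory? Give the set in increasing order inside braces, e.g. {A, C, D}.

52 → miss, frames (52)
30 → miss, frames (52 30)
10 → miss, frames (52 30 10)
73 → miss, evict 52, frames (30 10 73)
30 → hit
73 → hit
77 → miss, evict 10, frames (30 73 77)
57 → miss, evict 30, frames (73 77 57)
77 → hit
52 → miss, evict 73, frames (57 77 52)
10 → miss, evict 57, frames (77 52 10)
52 → hit

{10, 52, 77}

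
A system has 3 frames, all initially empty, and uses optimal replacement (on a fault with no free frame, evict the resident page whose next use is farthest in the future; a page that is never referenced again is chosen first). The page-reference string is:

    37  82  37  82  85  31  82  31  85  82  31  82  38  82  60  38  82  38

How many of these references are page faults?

37: fault, frames (37)
82: fault, frames (37 82)
37: hit
82: hit
85: fault, frames (37 82 85)
31: fault, evict 37, frames (82 85 31)
82: hit
31: hit
85: hit
82: hit
31: hit
82: hit
38: fault, evict 31, frames (82 85 38)
82: hit
60: fault, evict 85, frames (82 38 60)
38: hit
82: hit
38: hit
Page faults: 6.

6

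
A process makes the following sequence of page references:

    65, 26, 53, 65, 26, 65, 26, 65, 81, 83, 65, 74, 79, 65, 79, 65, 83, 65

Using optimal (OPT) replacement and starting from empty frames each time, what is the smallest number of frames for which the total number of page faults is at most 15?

2

f=1: 18 faults
f=2: 9 faults
f=3: 7 faults
f=4: 7 faults
f=5: 7 faults
f=6: 7 faults
f=7: 7 faults
Smallest f with faults ≤ 15 is 2.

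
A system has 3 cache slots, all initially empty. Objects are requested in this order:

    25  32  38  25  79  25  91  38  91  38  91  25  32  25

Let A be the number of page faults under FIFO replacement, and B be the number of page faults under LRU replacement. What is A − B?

Under FIFO: F F F . F F F F . . . . F F → 9 faults.
Under LRU: F F F . F . F F . . . . F . → 7 faults.
A − B = 9 − 7 = 2.

2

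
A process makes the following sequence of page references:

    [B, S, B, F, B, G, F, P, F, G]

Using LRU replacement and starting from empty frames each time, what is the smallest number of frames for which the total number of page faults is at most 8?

2

f=1: 10 faults
f=2: 7 faults
f=3: 5 faults
f=4: 5 faults
f=5: 5 faults
Smallest f with faults ≤ 8 is 2.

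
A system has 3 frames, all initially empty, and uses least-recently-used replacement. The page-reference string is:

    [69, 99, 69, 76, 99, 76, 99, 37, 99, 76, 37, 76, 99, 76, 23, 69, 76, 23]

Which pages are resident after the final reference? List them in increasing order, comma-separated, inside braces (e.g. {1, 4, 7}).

{23, 69, 76}

69 -> miss, frames {69}
99 -> miss, frames {69,99}
69 -> hit
76 -> miss, frames {99,69,76}
99 -> hit
76 -> hit
99 -> hit
37 -> miss, evict 69, frames {76,99,37}
99 -> hit
76 -> hit
37 -> hit
76 -> hit
99 -> hit
76 -> hit
23 -> miss, evict 37, frames {99,76,23}
69 -> miss, evict 99, frames {76,23,69}
76 -> hit
23 -> hit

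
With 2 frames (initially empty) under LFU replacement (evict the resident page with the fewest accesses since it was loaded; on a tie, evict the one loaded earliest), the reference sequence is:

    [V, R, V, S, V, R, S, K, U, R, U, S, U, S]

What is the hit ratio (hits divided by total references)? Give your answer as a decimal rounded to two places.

0.14

V: miss, frames {V}
R: miss, frames {V,R}
V: hit
S: miss, evict R, frames {V,S}
V: hit
R: miss, evict S, frames {V,R}
S: miss, evict R, frames {V,S}
K: miss, evict S, frames {V,K}
U: miss, evict K, frames {V,U}
R: miss, evict U, frames {V,R}
U: miss, evict R, frames {V,U}
S: miss, evict U, frames {V,S}
U: miss, evict S, frames {V,U}
S: miss, evict U, frames {V,S}
Hits: 2 of 14 references → 2/14 = 0.1429.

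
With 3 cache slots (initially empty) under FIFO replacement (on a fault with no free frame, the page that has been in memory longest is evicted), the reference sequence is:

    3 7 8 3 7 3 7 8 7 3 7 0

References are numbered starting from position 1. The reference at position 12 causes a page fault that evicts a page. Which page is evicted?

pos 1: 3 -> fault, frames {3}
pos 2: 7 -> fault, frames {3,7}
pos 3: 8 -> fault, frames {3,7,8}
pos 4: 3 -> hit
pos 5: 7 -> hit
pos 6: 3 -> hit
pos 7: 7 -> hit
pos 8: 8 -> hit
pos 9: 7 -> hit
pos 10: 3 -> hit
pos 11: 7 -> hit
pos 12: 0 -> fault, evict 3, frames {7,8,0}
At position 12, page 3 is evicted.

3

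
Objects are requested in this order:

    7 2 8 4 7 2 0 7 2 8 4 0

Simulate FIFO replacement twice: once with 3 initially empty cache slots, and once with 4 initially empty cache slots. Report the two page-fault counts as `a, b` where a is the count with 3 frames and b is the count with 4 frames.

9, 10

3 frames: F F F F F F F . . F F . → 9 faults.
4 frames: F F F F . . F F F F F F → 10 faults.
10 > 9: adding a frame increased faults — Belady's anomaly.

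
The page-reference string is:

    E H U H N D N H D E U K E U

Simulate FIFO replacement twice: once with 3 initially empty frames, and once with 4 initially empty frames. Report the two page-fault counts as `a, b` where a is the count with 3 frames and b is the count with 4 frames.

3 frames: F F F . F F . F . F F F . . → 9 faults.
4 frames: F F F . F F . . . F . F . F → 8 faults.
8 < 9: adding a frame reduced faults, as is typical.

9, 8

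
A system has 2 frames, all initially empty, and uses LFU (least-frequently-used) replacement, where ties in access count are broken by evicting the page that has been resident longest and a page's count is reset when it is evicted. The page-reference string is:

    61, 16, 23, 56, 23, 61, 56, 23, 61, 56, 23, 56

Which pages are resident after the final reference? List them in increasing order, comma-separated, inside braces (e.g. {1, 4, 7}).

61 -> miss, frames {61}
16 -> miss, frames {61,16}
23 -> miss, evict 61, frames {16,23}
56 -> miss, evict 16, frames {23,56}
23 -> hit
61 -> miss, evict 56, frames {23,61}
56 -> miss, evict 61, frames {23,56}
23 -> hit
61 -> miss, evict 56, frames {23,61}
56 -> miss, evict 61, frames {23,56}
23 -> hit
56 -> hit

{23, 56}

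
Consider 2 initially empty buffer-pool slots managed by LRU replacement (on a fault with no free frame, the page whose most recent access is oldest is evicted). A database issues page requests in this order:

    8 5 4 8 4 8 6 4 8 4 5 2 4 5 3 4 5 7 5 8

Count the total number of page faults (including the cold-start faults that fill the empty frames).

16

8 -> fault, frames [8]
5 -> fault, frames [8, 5]
4 -> fault, evict 8, frames [5, 4]
8 -> fault, evict 5, frames [4, 8]
4 -> hit
8 -> hit
6 -> fault, evict 4, frames [8, 6]
4 -> fault, evict 8, frames [6, 4]
8 -> fault, evict 6, frames [4, 8]
4 -> hit
5 -> fault, evict 8, frames [4, 5]
2 -> fault, evict 4, frames [5, 2]
4 -> fault, evict 5, frames [2, 4]
5 -> fault, evict 2, frames [4, 5]
3 -> fault, evict 4, frames [5, 3]
4 -> fault, evict 5, frames [3, 4]
5 -> fault, evict 3, frames [4, 5]
7 -> fault, evict 4, frames [5, 7]
5 -> hit
8 -> fault, evict 7, frames [5, 8]
Page faults: 16.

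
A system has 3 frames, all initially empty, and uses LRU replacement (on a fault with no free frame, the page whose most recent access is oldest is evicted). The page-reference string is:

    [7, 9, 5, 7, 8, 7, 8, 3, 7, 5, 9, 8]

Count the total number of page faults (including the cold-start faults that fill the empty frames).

8

7 -> fault, frames (7)
9 -> fault, frames (7 9)
5 -> fault, frames (7 9 5)
7 -> hit
8 -> fault, evict 9, frames (5 7 8)
7 -> hit
8 -> hit
3 -> fault, evict 5, frames (7 8 3)
7 -> hit
5 -> fault, evict 8, frames (3 7 5)
9 -> fault, evict 3, frames (7 5 9)
8 -> fault, evict 7, frames (5 9 8)
Page faults: 8.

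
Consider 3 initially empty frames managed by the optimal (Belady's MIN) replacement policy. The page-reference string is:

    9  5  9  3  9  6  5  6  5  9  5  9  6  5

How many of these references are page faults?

4

9 → miss, frames (9)
5 → miss, frames (9 5)
9 → hit
3 → miss, frames (9 5 3)
9 → hit
6 → miss, evict 3, frames (9 5 6)
5 → hit
6 → hit
5 → hit
9 → hit
5 → hit
9 → hit
6 → hit
5 → hit
Page faults: 4.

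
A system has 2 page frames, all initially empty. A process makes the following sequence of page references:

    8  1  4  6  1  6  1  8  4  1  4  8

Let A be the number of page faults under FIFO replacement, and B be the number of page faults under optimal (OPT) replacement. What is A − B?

Under FIFO: F F F F F . . F F F . F → 9 faults.
Under OPT: F F F F . . . F F . . F → 7 faults.
A − B = 9 − 7 = 2.

2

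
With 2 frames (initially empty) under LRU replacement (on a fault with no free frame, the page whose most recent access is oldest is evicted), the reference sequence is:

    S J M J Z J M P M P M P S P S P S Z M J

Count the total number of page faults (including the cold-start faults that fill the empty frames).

10

S -> miss, frames {S}
J -> miss, frames {S,J}
M -> miss, evict S, frames {J,M}
J -> hit
Z -> miss, evict M, frames {J,Z}
J -> hit
M -> miss, evict Z, frames {J,M}
P -> miss, evict J, frames {M,P}
M -> hit
P -> hit
M -> hit
P -> hit
S -> miss, evict M, frames {P,S}
P -> hit
S -> hit
P -> hit
S -> hit
Z -> miss, evict P, frames {S,Z}
M -> miss, evict S, frames {Z,M}
J -> miss, evict Z, frames {M,J}
Page faults: 10.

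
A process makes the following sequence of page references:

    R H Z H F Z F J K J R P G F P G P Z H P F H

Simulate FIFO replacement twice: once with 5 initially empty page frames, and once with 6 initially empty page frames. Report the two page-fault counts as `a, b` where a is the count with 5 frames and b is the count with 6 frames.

5 frames: F F F . F . . F F . F F F F . . . F F . . . → 12 faults.
6 frames: F F F . F . . F F . . F F . . . . . F . . . → 9 faults.
9 < 12: adding a frame reduced faults, as is typical.

12, 9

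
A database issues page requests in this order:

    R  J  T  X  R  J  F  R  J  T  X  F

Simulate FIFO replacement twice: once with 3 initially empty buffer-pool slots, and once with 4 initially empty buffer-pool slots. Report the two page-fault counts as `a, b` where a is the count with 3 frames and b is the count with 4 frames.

9, 10

3 frames: F F F F F F F . . F F . → 9 faults.
4 frames: F F F F . . F F F F F F → 10 faults.
10 > 9: adding a frame increased faults — Belady's anomaly.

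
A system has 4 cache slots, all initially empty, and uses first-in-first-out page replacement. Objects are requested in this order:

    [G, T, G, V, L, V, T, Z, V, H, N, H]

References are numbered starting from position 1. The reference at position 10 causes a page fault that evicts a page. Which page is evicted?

pos 1: G: fault, frames [G]
pos 2: T: fault, frames [G, T]
pos 3: G: hit
pos 4: V: fault, frames [G, T, V]
pos 5: L: fault, frames [G, T, V, L]
pos 6: V: hit
pos 7: T: hit
pos 8: Z: fault, evict G, frames [T, V, L, Z]
pos 9: V: hit
pos 10: H: fault, evict T, frames [V, L, Z, H]
At position 10, page T is evicted.

T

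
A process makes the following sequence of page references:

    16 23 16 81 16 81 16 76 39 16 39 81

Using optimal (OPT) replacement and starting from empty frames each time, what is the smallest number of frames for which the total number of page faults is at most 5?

3

f=1: 12 faults
f=2: 6 faults
f=3: 5 faults
f=4: 5 faults
f=5: 5 faults
Smallest f with faults ≤ 5 is 3.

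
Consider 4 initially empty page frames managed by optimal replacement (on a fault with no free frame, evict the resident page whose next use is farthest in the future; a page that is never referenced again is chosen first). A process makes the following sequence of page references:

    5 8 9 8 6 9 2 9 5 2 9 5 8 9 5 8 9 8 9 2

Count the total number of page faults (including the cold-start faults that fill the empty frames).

5: miss, frames {5}
8: miss, frames {5,8}
9: miss, frames {5,8,9}
8: hit
6: miss, frames {5,8,9,6}
9: hit
2: miss, evict 6, frames {5,8,9,2}
9: hit
5: hit
2: hit
9: hit
5: hit
8: hit
9: hit
5: hit
8: hit
9: hit
8: hit
9: hit
2: hit
Page faults: 5.

5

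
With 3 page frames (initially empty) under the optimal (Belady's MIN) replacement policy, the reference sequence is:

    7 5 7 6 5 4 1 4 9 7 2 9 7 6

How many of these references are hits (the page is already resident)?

6

7 → fault, frames (7)
5 → fault, frames (7 5)
7 → hit
6 → fault, frames (7 5 6)
5 → hit
4 → fault, evict 5, frames (7 6 4)
1 → fault, evict 6, frames (7 4 1)
4 → hit
9 → fault, evict 1, frames (7 4 9)
7 → hit
2 → fault, evict 4, frames (7 9 2)
9 → hit
7 → hit
6 → fault, evict 2, frames (7 9 6)
Hits: 6.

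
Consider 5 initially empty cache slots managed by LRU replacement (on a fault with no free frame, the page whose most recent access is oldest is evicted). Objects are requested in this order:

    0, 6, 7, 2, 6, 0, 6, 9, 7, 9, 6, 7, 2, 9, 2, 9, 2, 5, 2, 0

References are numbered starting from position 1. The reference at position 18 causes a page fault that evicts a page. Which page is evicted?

pos 1: 0 → miss, frames (0)
pos 2: 6 → miss, frames (0 6)
pos 3: 7 → miss, frames (0 6 7)
pos 4: 2 → miss, frames (0 6 7 2)
pos 5: 6 → hit
pos 6: 0 → hit
pos 7: 6 → hit
pos 8: 9 → miss, frames (7 2 0 6 9)
pos 9: 7 → hit
pos 10: 9 → hit
pos 11: 6 → hit
pos 12: 7 → hit
pos 13: 2 → hit
pos 14: 9 → hit
pos 15: 2 → hit
pos 16: 9 → hit
pos 17: 2 → hit
pos 18: 5 → miss, evict 0, frames (6 7 9 2 5)
At position 18, page 0 is evicted.

0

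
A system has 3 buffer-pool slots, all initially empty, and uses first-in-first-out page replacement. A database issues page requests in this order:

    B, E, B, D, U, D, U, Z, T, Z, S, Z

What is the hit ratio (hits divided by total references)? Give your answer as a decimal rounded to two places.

0.42

B → fault, frames {B}
E → fault, frames {B,E}
B → hit
D → fault, frames {B,E,D}
U → fault, evict B, frames {E,D,U}
D → hit
U → hit
Z → fault, evict E, frames {D,U,Z}
T → fault, evict D, frames {U,Z,T}
Z → hit
S → fault, evict U, frames {Z,T,S}
Z → hit
Hits: 5 of 12 references → 5/12 = 0.4167.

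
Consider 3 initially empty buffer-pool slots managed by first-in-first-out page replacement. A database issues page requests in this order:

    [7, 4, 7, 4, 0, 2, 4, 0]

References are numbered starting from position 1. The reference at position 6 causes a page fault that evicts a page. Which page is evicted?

pos 1: 7 → miss, frames [7]
pos 2: 4 → miss, frames [7, 4]
pos 3: 7 → hit
pos 4: 4 → hit
pos 5: 0 → miss, frames [7, 4, 0]
pos 6: 2 → miss, evict 7, frames [4, 0, 2]
At position 6, page 7 is evicted.

7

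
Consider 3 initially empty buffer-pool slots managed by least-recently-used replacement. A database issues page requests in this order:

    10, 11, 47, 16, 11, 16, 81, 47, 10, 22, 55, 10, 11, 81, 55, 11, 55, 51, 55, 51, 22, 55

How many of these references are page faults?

10 → fault, frames (10)
11 → fault, frames (10 11)
47 → fault, frames (10 11 47)
16 → fault, evict 10, frames (11 47 16)
11 → hit
16 → hit
81 → fault, evict 47, frames (11 16 81)
47 → fault, evict 11, frames (16 81 47)
10 → fault, evict 16, frames (81 47 10)
22 → fault, evict 81, frames (47 10 22)
55 → fault, evict 47, frames (10 22 55)
10 → hit
11 → fault, evict 22, frames (55 10 11)
81 → fault, evict 55, frames (10 11 81)
55 → fault, evict 10, frames (11 81 55)
11 → hit
55 → hit
51 → fault, evict 81, frames (11 55 51)
55 → hit
51 → hit
22 → fault, evict 11, frames (55 51 22)
55 → hit
Page faults: 14.

14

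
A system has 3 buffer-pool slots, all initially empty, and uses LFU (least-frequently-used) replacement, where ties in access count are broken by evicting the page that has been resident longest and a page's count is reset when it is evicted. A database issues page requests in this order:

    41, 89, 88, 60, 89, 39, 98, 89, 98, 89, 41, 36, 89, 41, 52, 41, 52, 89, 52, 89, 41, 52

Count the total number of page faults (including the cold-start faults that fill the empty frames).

13

41 → miss, frames {41}
89 → miss, frames {41,89}
88 → miss, frames {41,89,88}
60 → miss, evict 41, frames {89,88,60}
89 → hit
39 → miss, evict 88, frames {89,60,39}
98 → miss, evict 60, frames {89,39,98}
89 → hit
98 → hit
89 → hit
41 → miss, evict 39, frames {89,98,41}
36 → miss, evict 41, frames {89,98,36}
89 → hit
41 → miss, evict 36, frames {89,98,41}
52 → miss, evict 41, frames {89,98,52}
41 → miss, evict 52, frames {89,98,41}
52 → miss, evict 41, frames {89,98,52}
89 → hit
52 → hit
89 → hit
41 → miss, evict 98, frames {89,52,41}
52 → hit
Page faults: 13.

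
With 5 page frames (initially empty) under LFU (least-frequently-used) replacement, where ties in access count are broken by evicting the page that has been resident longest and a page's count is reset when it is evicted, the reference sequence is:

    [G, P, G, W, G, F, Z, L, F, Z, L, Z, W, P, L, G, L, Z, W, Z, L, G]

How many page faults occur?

G -> fault, frames [G]
P -> fault, frames [G, P]
G -> hit
W -> fault, frames [G, P, W]
G -> hit
F -> fault, frames [G, P, W, F]
Z -> fault, frames [G, P, W, F, Z]
L -> fault, evict P, frames [G, W, F, Z, L]
F -> hit
Z -> hit
L -> hit
Z -> hit
W -> hit
P -> fault, evict W, frames [G, F, Z, L, P]
L -> hit
G -> hit
L -> hit
Z -> hit
W -> fault, evict P, frames [G, F, Z, L, W]
Z -> hit
L -> hit
G -> hit
Page faults: 8.

8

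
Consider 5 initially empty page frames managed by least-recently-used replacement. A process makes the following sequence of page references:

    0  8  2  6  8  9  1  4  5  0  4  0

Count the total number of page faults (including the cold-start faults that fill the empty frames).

0 → fault, frames [0]
8 → fault, frames [0, 8]
2 → fault, frames [0, 8, 2]
6 → fault, frames [0, 8, 2, 6]
8 → hit
9 → fault, frames [0, 2, 6, 8, 9]
1 → fault, evict 0, frames [2, 6, 8, 9, 1]
4 → fault, evict 2, frames [6, 8, 9, 1, 4]
5 → fault, evict 6, frames [8, 9, 1, 4, 5]
0 → fault, evict 8, frames [9, 1, 4, 5, 0]
4 → hit
0 → hit
Page faults: 9.

9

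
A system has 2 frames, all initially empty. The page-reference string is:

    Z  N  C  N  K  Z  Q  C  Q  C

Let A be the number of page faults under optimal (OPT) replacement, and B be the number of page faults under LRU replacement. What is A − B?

Under OPT: F F F . F F F . . . → 6 faults.
Under LRU: F F F . F F F F . . → 7 faults.
A − B = 6 − 7 = -1.

-1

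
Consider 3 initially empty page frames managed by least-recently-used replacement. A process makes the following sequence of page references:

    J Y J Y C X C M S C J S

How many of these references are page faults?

7

J: fault, frames [J]
Y: fault, frames [J, Y]
J: hit
Y: hit
C: fault, frames [J, Y, C]
X: fault, evict J, frames [Y, C, X]
C: hit
M: fault, evict Y, frames [X, C, M]
S: fault, evict X, frames [C, M, S]
C: hit
J: fault, evict M, frames [S, C, J]
S: hit
Page faults: 7.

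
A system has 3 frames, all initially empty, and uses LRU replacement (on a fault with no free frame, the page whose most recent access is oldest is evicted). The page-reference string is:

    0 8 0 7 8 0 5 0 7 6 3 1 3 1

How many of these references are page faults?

0 → miss, frames (0)
8 → miss, frames (0 8)
0 → hit
7 → miss, frames (8 0 7)
8 → hit
0 → hit
5 → miss, evict 7, frames (8 0 5)
0 → hit
7 → miss, evict 8, frames (5 0 7)
6 → miss, evict 5, frames (0 7 6)
3 → miss, evict 0, frames (7 6 3)
1 → miss, evict 7, frames (6 3 1)
3 → hit
1 → hit
Page faults: 8.

8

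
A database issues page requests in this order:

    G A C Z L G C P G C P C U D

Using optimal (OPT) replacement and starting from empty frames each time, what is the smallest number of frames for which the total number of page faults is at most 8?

f=1: 14 faults
f=2: 10 faults
f=3: 8 faults
f=4: 8 faults
f=5: 8 faults
f=6: 8 faults
f=7: 8 faults
f=8: 8 faults
Smallest f with faults ≤ 8 is 3.

3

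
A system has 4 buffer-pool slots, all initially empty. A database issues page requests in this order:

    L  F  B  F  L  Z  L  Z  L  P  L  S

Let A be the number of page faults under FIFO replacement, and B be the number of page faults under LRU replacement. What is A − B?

1

Under FIFO: F F F . . F . . . F F F → 7 faults.
Under LRU: F F F . . F . . . F . F → 6 faults.
A − B = 7 − 6 = 1.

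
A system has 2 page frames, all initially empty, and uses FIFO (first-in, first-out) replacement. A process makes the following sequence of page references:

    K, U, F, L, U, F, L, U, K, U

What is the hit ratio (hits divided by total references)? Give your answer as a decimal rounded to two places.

0.10

K → miss, frames (K)
U → miss, frames (K U)
F → miss, evict K, frames (U F)
L → miss, evict U, frames (F L)
U → miss, evict F, frames (L U)
F → miss, evict L, frames (U F)
L → miss, evict U, frames (F L)
U → miss, evict F, frames (L U)
K → miss, evict L, frames (U K)
U → hit
Hits: 1 of 10 references → 1/10 = 0.1000.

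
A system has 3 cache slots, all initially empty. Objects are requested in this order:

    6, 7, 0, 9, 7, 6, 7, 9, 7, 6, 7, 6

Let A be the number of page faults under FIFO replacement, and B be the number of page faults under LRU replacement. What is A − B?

1

Under FIFO: F F F F . F F . . . . . → 6 faults.
Under LRU: F F F F . F . . . . . . → 5 faults.
A − B = 6 − 5 = 1.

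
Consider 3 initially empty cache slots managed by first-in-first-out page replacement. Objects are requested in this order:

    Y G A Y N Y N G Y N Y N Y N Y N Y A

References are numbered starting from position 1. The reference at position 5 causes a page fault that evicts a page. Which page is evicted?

pos 1: Y → fault, frames {Y}
pos 2: G → fault, frames {Y,G}
pos 3: A → fault, frames {Y,G,A}
pos 4: Y → hit
pos 5: N → fault, evict Y, frames {G,A,N}
At position 5, page Y is evicted.

Y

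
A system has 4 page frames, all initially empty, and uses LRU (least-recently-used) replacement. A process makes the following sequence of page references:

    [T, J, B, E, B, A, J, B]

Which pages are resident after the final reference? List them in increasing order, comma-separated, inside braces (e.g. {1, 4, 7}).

T: miss, frames {T}
J: miss, frames {T,J}
B: miss, frames {T,J,B}
E: miss, frames {T,J,B,E}
B: hit
A: miss, evict T, frames {J,E,B,A}
J: hit
B: hit

{A, B, E, J}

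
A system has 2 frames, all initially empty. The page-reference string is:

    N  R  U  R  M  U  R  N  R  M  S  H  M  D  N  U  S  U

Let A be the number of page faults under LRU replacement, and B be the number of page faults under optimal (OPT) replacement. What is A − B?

Under LRU: F F F . F F F F . F F F F F F F F . → 15 faults.
Under OPT: F F F . F . F F . F F F . F F F F . → 13 faults.
A − B = 15 − 13 = 2.

2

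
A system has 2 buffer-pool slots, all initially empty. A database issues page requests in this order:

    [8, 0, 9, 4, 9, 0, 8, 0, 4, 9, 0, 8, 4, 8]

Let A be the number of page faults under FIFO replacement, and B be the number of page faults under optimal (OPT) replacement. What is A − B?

1

Under FIFO: F F F F . F F . F F F F F . → 11 faults.
Under OPT: F F F F . F F . F F . F F . → 10 faults.
A − B = 11 − 10 = 1.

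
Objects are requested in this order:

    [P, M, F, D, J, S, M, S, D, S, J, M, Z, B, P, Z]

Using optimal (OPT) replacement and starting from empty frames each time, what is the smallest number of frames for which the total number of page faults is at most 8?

5

f=1: 16 faults
f=2: 12 faults
f=3: 10 faults
f=4: 9 faults
f=5: 8 faults
f=6: 8 faults
f=7: 8 faults
f=8: 8 faults
Smallest f with faults ≤ 8 is 5.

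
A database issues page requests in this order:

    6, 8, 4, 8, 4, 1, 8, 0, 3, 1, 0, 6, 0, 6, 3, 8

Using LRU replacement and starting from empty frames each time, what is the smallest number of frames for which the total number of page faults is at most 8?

f=1: 16 faults
f=2: 12 faults
f=3: 10 faults
f=4: 8 faults
f=5: 7 faults
f=6: 6 faults
Smallest f with faults ≤ 8 is 4.

4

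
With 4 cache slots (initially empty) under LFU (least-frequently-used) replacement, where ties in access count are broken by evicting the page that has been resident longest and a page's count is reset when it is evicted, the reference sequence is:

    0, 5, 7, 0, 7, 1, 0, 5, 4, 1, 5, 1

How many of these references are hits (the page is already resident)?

0 → fault, frames (0)
5 → fault, frames (0 5)
7 → fault, frames (0 5 7)
0 → hit
7 → hit
1 → fault, frames (0 5 7 1)
0 → hit
5 → hit
4 → fault, evict 1, frames (0 5 7 4)
1 → fault, evict 4, frames (0 5 7 1)
5 → hit
1 → hit
Hits: 6.

6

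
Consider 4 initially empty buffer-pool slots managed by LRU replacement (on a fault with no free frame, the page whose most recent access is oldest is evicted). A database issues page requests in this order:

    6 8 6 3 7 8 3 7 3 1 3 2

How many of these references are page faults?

6 → miss, frames (6)
8 → miss, frames (6 8)
6 → hit
3 → miss, frames (8 6 3)
7 → miss, frames (8 6 3 7)
8 → hit
3 → hit
7 → hit
3 → hit
1 → miss, evict 6, frames (8 7 3 1)
3 → hit
2 → miss, evict 8, frames (7 1 3 2)
Page faults: 6.

6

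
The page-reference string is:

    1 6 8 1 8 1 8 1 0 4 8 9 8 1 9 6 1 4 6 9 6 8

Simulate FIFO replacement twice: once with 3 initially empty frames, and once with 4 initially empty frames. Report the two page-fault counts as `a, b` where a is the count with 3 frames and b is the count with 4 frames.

12, 9

3 frames: F F F . . . . . F F . F F F . F . F . F . F → 12 faults.
4 frames: F F F . . . . . F F . F . F . F . . . . . F → 9 faults.
9 < 12: adding a frame reduced faults, as is typical.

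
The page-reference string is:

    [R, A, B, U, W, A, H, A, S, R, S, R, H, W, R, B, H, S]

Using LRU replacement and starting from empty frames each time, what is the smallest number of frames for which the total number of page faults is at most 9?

5

f=1: 18 faults
f=2: 15 faults
f=3: 14 faults
f=4: 11 faults
f=5: 9 faults
f=6: 9 faults
f=7: 7 faults
Smallest f with faults ≤ 9 is 5.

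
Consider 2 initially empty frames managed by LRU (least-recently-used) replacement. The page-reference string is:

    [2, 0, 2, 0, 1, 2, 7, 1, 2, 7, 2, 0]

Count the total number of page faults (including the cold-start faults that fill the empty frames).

9

2 -> miss, frames [2]
0 -> miss, frames [2, 0]
2 -> hit
0 -> hit
1 -> miss, evict 2, frames [0, 1]
2 -> miss, evict 0, frames [1, 2]
7 -> miss, evict 1, frames [2, 7]
1 -> miss, evict 2, frames [7, 1]
2 -> miss, evict 7, frames [1, 2]
7 -> miss, evict 1, frames [2, 7]
2 -> hit
0 -> miss, evict 7, frames [2, 0]
Page faults: 9.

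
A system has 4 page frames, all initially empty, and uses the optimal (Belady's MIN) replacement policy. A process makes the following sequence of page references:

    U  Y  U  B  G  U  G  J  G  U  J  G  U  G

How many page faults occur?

5

U -> fault, frames [U]
Y -> fault, frames [U, Y]
U -> hit
B -> fault, frames [U, Y, B]
G -> fault, frames [U, Y, B, G]
U -> hit
G -> hit
J -> fault, evict B, frames [U, Y, G, J]
G -> hit
U -> hit
J -> hit
G -> hit
U -> hit
G -> hit
Page faults: 5.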